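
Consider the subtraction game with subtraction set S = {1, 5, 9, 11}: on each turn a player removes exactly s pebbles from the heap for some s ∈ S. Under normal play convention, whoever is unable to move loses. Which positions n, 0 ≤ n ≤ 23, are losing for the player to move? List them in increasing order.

G(0) = 0
G(1) = mex{0} = 1
G(2) = mex{1} = 0
G(3) = mex{0} = 1
G(4) = mex{1} = 0
G(5) = mex{0,0} = 1
G(6) = mex{1,1} = 0
G(7) = mex{0,0} = 1
G(8) = mex{1,1} = 0
G(9) = mex{0,0,0} = 1
G(10) = mex{1,1,1} = 0
G(11) = mex{0,0,0,0} = 1
G(12) = mex{1,1,1,1} = 0
G(13) = mex{0,0,0,0} = 1
G(14) = mex{1,1,1,1} = 0
G(15) = mex{0,0,0,0} = 1
G(16) = mex{1,1,1,1} = 0
G(17) = mex{0,0,0,0} = 1
G(18) = mex{1,1,1,1} = 0
G(19) = mex{0,0,0,0} = 1
G(20) = mex{1,1,1,1} = 0
G(21) = mex{0,0,0,0} = 1
G(22) = mex{1,1,1,1} = 0
G(23) = mex{0,0,0,0} = 1
P-positions are exactly the n with G(n) = 0.

0, 2, 4, 6, 8, 10, 12, 14, 16, 18, 20, 22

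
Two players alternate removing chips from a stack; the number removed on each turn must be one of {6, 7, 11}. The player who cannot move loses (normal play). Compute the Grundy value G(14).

2

G(0) = 0
G(1) = mex{} = 0
G(2) = mex{} = 0
G(3) = mex{} = 0
G(4) = mex{} = 0
G(5) = mex{} = 0
G(6) = mex{0} = 1
G(7) = mex{0,0} = 1
G(8) = mex{0,0} = 1
G(9) = mex{0,0} = 1
G(10) = mex{0,0} = 1
G(11) = mex{0,0,0} = 1
G(12) = mex{1,0,0} = 2
G(13) = mex{1,1,0} = 2
G(14) = mex{1,1,0} = 2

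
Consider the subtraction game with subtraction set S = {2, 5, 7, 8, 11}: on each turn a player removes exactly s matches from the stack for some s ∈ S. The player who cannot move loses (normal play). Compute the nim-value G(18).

G(0) = 0
G(1) = mex{} = 0
G(2) = mex{0} = 1
G(3) = mex{0} = 1
G(4) = mex{1} = 0
G(5) = mex{1,0} = 2
G(6) = mex{0,0} = 1
G(7) = mex{2,1,0} = 3
G(8) = mex{1,1,0,0} = 2
G(9) = mex{3,0,1,0} = 2
G(10) = mex{2,2,1,1} = 0
G(11) = mex{2,1,0,1,0} = 3
G(12) = mex{0,3,2,0,0} = 1
G(13) = mex{3,2,1,2,1} = 0
G(14) = mex{1,2,3,1,1} = 0
G(15) = mex{0,0,2,3,0} = 1
G(16) = mex{0,3,2,2,2} = 1
G(17) = mex{1,1,0,2,1} = 3
G(18) = mex{1,0,3,0,3} = 2

2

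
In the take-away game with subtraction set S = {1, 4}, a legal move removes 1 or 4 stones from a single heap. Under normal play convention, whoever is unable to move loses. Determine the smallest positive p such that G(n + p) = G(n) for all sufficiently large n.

G(0) = 0
G(1) = mex{0} = 1
G(2) = mex{1} = 0
G(3) = mex{0} = 1
G(4) = mex{1,0} = 2
G(5) = mex{2,1} = 0
G(6) = mex{0,0} = 1
G(7) = mex{1,1} = 0
G(8) = mex{0,2} = 1
G(9) = mex{1,0} = 2
G(10) = mex{2,1} = 0
G(11) = mex{0,0} = 1
G(12) = mex{1,1} = 0
G(13) = mex{0,2} = 1
G(14) = mex{1,0} = 2
G(n+5) = G(n) holds for n = 0,…,3 (a full window of length max(S) = 4), so the sequence is purely periodic with period 5.

5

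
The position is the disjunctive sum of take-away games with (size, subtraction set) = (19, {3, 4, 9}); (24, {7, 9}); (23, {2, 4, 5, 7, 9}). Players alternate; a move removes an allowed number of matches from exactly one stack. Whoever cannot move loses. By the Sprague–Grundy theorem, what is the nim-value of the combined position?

Stack A, S = {3, 4, 9}:
G(0) = 0
G(1) = mex{} = 0
G(2) = mex{} = 0
G(3) = mex{0} = 1
G(4) = mex{0,0} = 1
G(5) = mex{0,0} = 1
G(6) = mex{1,0} = 2
G(7) = mex{1,1} = 0
G(8) = mex{1,1} = 0
G(9) = mex{2,1,0} = 3
G(10) = mex{0,2,0} = 1
G(11) = mex{0,0,0} = 1
G(12) = mex{3,0,1} = 2
G(13) = mex{1,3,1} = 0
G(14) = mex{1,1,1} = 0
G(15) = mex{2,1,2} = 0
G(16) = mex{0,2,0} = 1
G(17) = mex{0,0,0} = 1
G(18) = mex{0,0,3} = 1
G(19) = mex{1,0,1} = 2
G_A(19) = 2.
Stack B, S = {7, 9}:
G(0) = 0
G(1) = mex{} = 0
G(2) = mex{} = 0
G(3) = mex{} = 0
G(4) = mex{} = 0
G(5) = mex{} = 0
G(6) = mex{} = 0
G(7) = mex{0} = 1
G(8) = mex{0} = 1
G(9) = mex{0,0} = 1
G(10) = mex{0,0} = 1
G(11) = mex{0,0} = 1
G(12) = mex{0,0} = 1
G(13) = mex{0,0} = 1
G(14) = mex{1,0} = 2
G(15) = mex{1,0} = 2
G(16) = mex{1,1} = 0
G(17) = mex{1,1} = 0
G(18) = mex{1,1} = 0
G(19) = mex{1,1} = 0
G(20) = mex{1,1} = 0
G(21) = mex{2,1} = 0
G(22) = mex{2,1} = 0
G(23) = mex{0,2} = 1
G(24) = mex{0,2} = 1
G_B(24) = 1.
Stack C, S = {2, 4, 5, 7, 9}:
n :  0  1  2  3  4  5  6  7  8  9 10 11 12 13 14 15 16 17 18 19 20 21 22 23
G :  0  0  1  1  2  2  3  3  4  4  5  0  0  1  1  2  2  3  3  4  4  5  0  0
G_C(23) = 0.
Combined Grundy value = 2 ⊕ 1 ⊕ 0 = 3.

3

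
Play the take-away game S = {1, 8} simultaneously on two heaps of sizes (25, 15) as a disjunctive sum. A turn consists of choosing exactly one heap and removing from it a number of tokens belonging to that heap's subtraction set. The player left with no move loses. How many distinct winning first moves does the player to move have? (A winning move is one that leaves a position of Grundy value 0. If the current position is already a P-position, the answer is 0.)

All heaps use S = {1, 8}:
n :  0  1  2  3  4  5  6  7  8  9 10 11 12 13 14 15 16 17 18 19 20 21 22 23 24 25
G :  0  1  0  1  0  1  0  1  2  0  1  0  1  0  1  0  1  2  0  1  0  1  0  1  0  1
Heap A: G(25) = 1.
Heap B: G(15) = 0.
Combined Grundy value = 1 ⊕ 0 = 1.
A winning move leaves total XOR = 0, i.e. changes one component's Grundy value g to g ⊕ X where X is the current total.
Heap A: need g' = 1⊕1 = 0. Options: 25−1→G=0, 25−8→G=2. Hits: 1.
Heap B: need g' = 0⊕1 = 1. Options: 15−1→G=1, 15−8→G=1. Hits: 2.

3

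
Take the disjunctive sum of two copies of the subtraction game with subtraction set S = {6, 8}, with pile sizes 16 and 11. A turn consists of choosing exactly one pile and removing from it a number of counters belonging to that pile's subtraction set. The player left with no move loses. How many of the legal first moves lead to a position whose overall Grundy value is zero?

All piles use S = {6, 8}:
n :  0  1  2  3  4  5  6  7  8  9 10 11 12 13 14 15 16
G :  0  0  0  0  0  0  1  1  1  1  1  1  2  2  0  0  0
Pile A: G(16) = 0.
Pile B: G(11) = 1.
Combined Grundy value = 0 ⊕ 1 = 1.
A winning move leaves total XOR = 0, i.e. changes one component's Grundy value g to g ⊕ X where X is the current total.
Pile A: need g' = 0⊕1 = 1. Options: 16−6→G=1, 16−8→G=1. Hits: 2.
Pile B: need g' = 1⊕1 = 0. Options: 11−6→G=0, 11−8→G=0. Hits: 2.

4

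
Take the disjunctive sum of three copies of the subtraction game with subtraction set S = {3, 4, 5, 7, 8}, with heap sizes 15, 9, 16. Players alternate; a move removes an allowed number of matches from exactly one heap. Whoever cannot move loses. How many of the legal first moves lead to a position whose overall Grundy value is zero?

All heaps use S = {3, 4, 5, 7, 8}:
G(0) = 0
G(1) = mex{} = 0
G(2) = mex{} = 0
G(3) = mex{0} = 1
G(4) = mex{0,0} = 1
G(5) = mex{0,0,0} = 1
G(6) = mex{1,0,0} = 2
G(7) = mex{1,1,0,0} = 2
G(8) = mex{1,1,1,0,0} = 2
G(9) = mex{2,1,1,0,0} = 3
G(10) = mex{2,2,1,1,0} = 3
G(11) = mex{2,2,2,1,1} = 0
G(12) = mex{3,2,2,1,1} = 0
G(13) = mex{3,3,2,2,1} = 0
G(14) = mex{0,3,3,2,2} = 1
G(15) = mex{0,0,3,2,2} = 1
G(16) = mex{0,0,0,3,2} = 1
Heap A: G(15) = 1.
Heap B: G(9) = 3.
Heap C: G(16) = 1.
Combined Grundy value = 1 ⊕ 3 ⊕ 1 = 3.
A winning move leaves total XOR = 0, i.e. changes one component's Grundy value g to g ⊕ X where X is the current total.
Heap A: need g' = 1⊕3 = 2. Options: 15−3→G=0, 15−4→G=0, 15−5→G=3, 15−7→G=2, 15−8→G=2. Hits: 2.
Heap B: need g' = 3⊕3 = 0. Options: 9−3→G=2, 9−4→G=1, 9−5→G=1, 9−7→G=0, 9−8→G=0. Hits: 2.
Heap C: need g' = 1⊕3 = 2. Options: 16−3→G=0, 16−4→G=0, 16−5→G=0, 16−7→G=3, 16−8→G=2. Hits: 1.

5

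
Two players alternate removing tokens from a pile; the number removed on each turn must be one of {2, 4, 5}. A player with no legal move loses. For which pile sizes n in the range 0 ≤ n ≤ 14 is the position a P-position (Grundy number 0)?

0, 1, 7, 8, 14

G(0) = 0
G(1) = mex{} = 0
G(2) = mex{0} = 1
G(3) = mex{0} = 1
G(4) = mex{1,0} = 2
G(5) = mex{1,0,0} = 2
G(6) = mex{2,1,0} = 3
G(7) = mex{2,1,1} = 0
G(8) = mex{3,2,1} = 0
G(9) = mex{0,2,2} = 1
G(10) = mex{0,3,2} = 1
G(11) = mex{1,0,3} = 2
G(12) = mex{1,0,0} = 2
G(13) = mex{2,1,0} = 3
G(14) = mex{2,1,1} = 0
P-positions are exactly the n with G(n) = 0.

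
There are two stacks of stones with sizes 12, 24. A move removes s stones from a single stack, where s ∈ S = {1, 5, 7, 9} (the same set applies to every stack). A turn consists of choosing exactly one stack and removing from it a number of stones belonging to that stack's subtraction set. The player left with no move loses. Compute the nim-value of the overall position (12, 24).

All stacks use S = {1, 5, 7, 9}:
G(0) = 0
G(1) = mex{0} = 1
G(2) = mex{1} = 0
G(3) = mex{0} = 1
G(4) = mex{1} = 0
G(5) = mex{0,0} = 1
G(6) = mex{1,1} = 0
G(7) = mex{0,0,0} = 1
G(8) = mex{1,1,1} = 0
G(9) = mex{0,0,0,0} = 1
G(10) = mex{1,1,1,1} = 0
G(11) = mex{0,0,0,0} = 1
G(12) = mex{1,1,1,1} = 0
G(13) = mex{0,0,0,0} = 1
G(14) = mex{1,1,1,1} = 0
G(15) = mex{0,0,0,0} = 1
G(16) = mex{1,1,1,1} = 0
G(17) = mex{0,0,0,0} = 1
G(18) = mex{1,1,1,1} = 0
G(19) = mex{0,0,0,0} = 1
G(20) = mex{1,1,1,1} = 0
G(21) = mex{0,0,0,0} = 1
G(22) = mex{1,1,1,1} = 0
G(23) = mex{0,0,0,0} = 1
G(24) = mex{1,1,1,1} = 0
Stack A: G(12) = 0.
Stack B: G(24) = 0.
Combined Grundy value = 0 ⊕ 0 = 0.

0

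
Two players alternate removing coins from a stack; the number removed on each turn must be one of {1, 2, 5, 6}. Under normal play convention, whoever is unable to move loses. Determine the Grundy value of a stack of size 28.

0

n :  0  1  2  3  4  5  6  7  8  9 10 11 12 13 14 15 16 17 18 19 20 21 22 23 24 25 26 27 28
G :  0  1  2  0  1  2  3  0  1  2  0  1  2  3  0  1  2  0  1  2  3  0  1  2  0  1  2  3  0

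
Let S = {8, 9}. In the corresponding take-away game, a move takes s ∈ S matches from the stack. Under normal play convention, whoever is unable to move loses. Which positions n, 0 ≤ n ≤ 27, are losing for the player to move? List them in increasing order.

0, 1, 2, 3, 4, 5, 6, 7, 17, 18, 19, 20, 21, 22, 23, 24

n :  0  1  2  3  4  5  6  7  8  9 10 11 12 13 14 15 16 17 18 19 20 21 22 23 24 25 26 27
G :  0  0  0  0  0  0  0  0  1  1  1  1  1  1  1  1  2  0  0  0  0  0  0  0  0  1  1  1
P-positions are exactly the n with G(n) = 0.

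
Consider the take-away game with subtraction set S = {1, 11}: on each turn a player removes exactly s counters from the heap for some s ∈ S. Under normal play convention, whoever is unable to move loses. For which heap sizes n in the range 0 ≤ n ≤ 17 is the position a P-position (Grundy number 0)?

0, 2, 4, 6, 8, 10, 12, 14, 16

G(0) = 0
G(1) = mex{0} = 1
G(2) = mex{1} = 0
G(3) = mex{0} = 1
G(4) = mex{1} = 0
G(5) = mex{0} = 1
G(6) = mex{1} = 0
G(7) = mex{0} = 1
G(8) = mex{1} = 0
G(9) = mex{0} = 1
G(10) = mex{1} = 0
G(11) = mex{0,0} = 1
G(12) = mex{1,1} = 0
G(13) = mex{0,0} = 1
G(14) = mex{1,1} = 0
G(15) = mex{0,0} = 1
G(16) = mex{1,1} = 0
G(17) = mex{0,0} = 1
P-positions are exactly the n with G(n) = 0.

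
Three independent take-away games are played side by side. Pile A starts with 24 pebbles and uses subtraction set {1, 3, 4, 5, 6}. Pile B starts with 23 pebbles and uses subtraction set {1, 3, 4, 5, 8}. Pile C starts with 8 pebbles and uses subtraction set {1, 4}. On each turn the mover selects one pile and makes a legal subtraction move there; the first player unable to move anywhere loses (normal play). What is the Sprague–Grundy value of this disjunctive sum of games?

0

Pile A, S = {1, 3, 4, 5, 6}:
G(0) = 0
G(1) = mex{0} = 1
G(2) = mex{1} = 0
G(3) = mex{0,0} = 1
G(4) = mex{1,1,0} = 2
G(5) = mex{2,0,1,0} = 3
G(6) = mex{3,1,0,1,0} = 2
G(7) = mex{2,2,1,0,1} = 3
G(8) = mex{3,3,2,1,0} = 4
G(9) = mex{4,2,3,2,1} = 0
G(10) = mex{0,3,2,3,2} = 1
G(11) = mex{1,4,3,2,3} = 0
G(12) = mex{0,0,4,3,2} = 1
G(13) = mex{1,1,0,4,3} = 2
G(14) = mex{2,0,1,0,4} = 3
G(15) = mex{3,1,0,1,0} = 2
G(16) = mex{2,2,1,0,1} = 3
G(17) = mex{3,3,2,1,0} = 4
G(18) = mex{4,2,3,2,1} = 0
G(19) = mex{0,3,2,3,2} = 1
G(20) = mex{1,4,3,2,3} = 0
G(21) = mex{0,0,4,3,2} = 1
G(22) = mex{1,1,0,4,3} = 2
G(23) = mex{2,0,1,0,4} = 3
G(24) = mex{3,1,0,1,0} = 2
G_A(24) = 2.
Pile B, S = {1, 3, 4, 5, 8}:
G(0) = 0
G(1) = mex{0} = 1
G(2) = mex{1} = 0
G(3) = mex{0,0} = 1
G(4) = mex{1,1,0} = 2
G(5) = mex{2,0,1,0} = 3
G(6) = mex{3,1,0,1} = 2
G(7) = mex{2,2,1,0} = 3
G(8) = mex{3,3,2,1,0} = 4
G(9) = mex{4,2,3,2,1} = 0
G(10) = mex{0,3,2,3,0} = 1
G(11) = mex{1,4,3,2,1} = 0
G(12) = mex{0,0,4,3,2} = 1
G(13) = mex{1,1,0,4,3} = 2
G(14) = mex{2,0,1,0,2} = 3
G(15) = mex{3,1,0,1,3} = 2
G(16) = mex{2,2,1,0,4} = 3
G(17) = mex{3,3,2,1,0} = 4
G(18) = mex{4,2,3,2,1} = 0
G(19) = mex{0,3,2,3,0} = 1
G(20) = mex{1,4,3,2,1} = 0
G(21) = mex{0,0,4,3,2} = 1
G(22) = mex{1,1,0,4,3} = 2
G(23) = mex{2,0,1,0,2} = 3
G_B(23) = 3.
Pile C, S = {1, 4}:
n : 0 1 2 3 4 5 6 7 8
G : 0 1 0 1 2 0 1 0 1
G_C(8) = 1.
Combined Grundy value = 2 ⊕ 3 ⊕ 1 = 0.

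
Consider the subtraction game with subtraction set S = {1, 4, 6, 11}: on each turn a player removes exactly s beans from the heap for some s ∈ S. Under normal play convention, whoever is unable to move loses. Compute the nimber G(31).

G(0) = 0
G(1) = mex{0} = 1
G(2) = mex{1} = 0
G(3) = mex{0} = 1
G(4) = mex{1,0} = 2
G(5) = mex{2,1} = 0
G(6) = mex{0,0,0} = 1
G(7) = mex{1,1,1} = 0
G(8) = mex{0,2,0} = 1
G(9) = mex{1,0,1} = 2
G(10) = mex{2,1,2} = 0
G(11) = mex{0,0,0,0} = 1
G(12) = mex{1,1,1,1} = 0
G(13) = mex{0,2,0,0} = 1
G(14) = mex{1,0,1,1} = 2
G(15) = mex{2,1,2,2} = 0
G(16) = mex{0,0,0,0} = 1
G(17) = mex{1,1,1,1} = 0
G(18) = mex{0,2,0,0} = 1
G(19) = mex{1,0,1,1} = 2
G(20) = mex{2,1,2,2} = 0
G(21) = mex{0,0,0,0} = 1
G(22) = mex{1,1,1,1} = 0
G(23) = mex{0,2,0,0} = 1
G(24) = mex{1,0,1,1} = 2
G(25) = mex{2,1,2,2} = 0
G(26) = mex{0,0,0,0} = 1
G(27) = mex{1,1,1,1} = 0
G(28) = mex{0,2,0,0} = 1
G(29) = mex{1,0,1,1} = 2
G(30) = mex{2,1,2,2} = 0
G(31) = mex{0,0,0,0} = 1

1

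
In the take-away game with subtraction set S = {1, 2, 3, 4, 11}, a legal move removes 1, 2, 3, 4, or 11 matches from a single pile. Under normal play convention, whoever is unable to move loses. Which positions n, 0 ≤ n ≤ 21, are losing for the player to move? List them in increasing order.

G(0) = 0
G(1) = mex{0} = 1
G(2) = mex{1,0} = 2
G(3) = mex{2,1,0} = 3
G(4) = mex{3,2,1,0} = 4
G(5) = mex{4,3,2,1} = 0
G(6) = mex{0,4,3,2} = 1
G(7) = mex{1,0,4,3} = 2
G(8) = mex{2,1,0,4} = 3
G(9) = mex{3,2,1,0} = 4
G(10) = mex{4,3,2,1} = 0
G(11) = mex{0,4,3,2,0} = 1
G(12) = mex{1,0,4,3,1} = 2
G(13) = mex{2,1,0,4,2} = 3
G(14) = mex{3,2,1,0,3} = 4
G(15) = mex{4,3,2,1,4} = 0
G(16) = mex{0,4,3,2,0} = 1
G(17) = mex{1,0,4,3,1} = 2
G(18) = mex{2,1,0,4,2} = 3
G(19) = mex{3,2,1,0,3} = 4
G(20) = mex{4,3,2,1,4} = 0
G(21) = mex{0,4,3,2,0} = 1
P-positions are exactly the n with G(n) = 0.

0, 5, 10, 15, 20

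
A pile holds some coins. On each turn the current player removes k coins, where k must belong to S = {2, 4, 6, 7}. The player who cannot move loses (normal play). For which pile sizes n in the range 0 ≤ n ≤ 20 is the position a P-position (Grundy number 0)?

n :  0  1  2  3  4  5  6  7  8  9 10 11 12 13 14 15 16 17 18 19 20
G :  0  0  1  1  2  2  3  3  4  0  0  1  1  2  2  3  3  4  0  0  1
P-positions are exactly the n with G(n) = 0.

0, 1, 9, 10, 18, 19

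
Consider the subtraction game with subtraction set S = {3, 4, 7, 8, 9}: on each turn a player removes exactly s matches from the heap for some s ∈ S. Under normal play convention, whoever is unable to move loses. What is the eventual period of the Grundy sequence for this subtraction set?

12

G(0) = 0
G(1) = mex{} = 0
G(2) = mex{} = 0
G(3) = mex{0} = 1
G(4) = mex{0,0} = 1
G(5) = mex{0,0} = 1
G(6) = mex{1,0} = 2
G(7) = mex{1,1,0} = 2
G(8) = mex{1,1,0,0} = 2
G(9) = mex{2,1,0,0,0} = 3
G(10) = mex{2,2,1,0,0} = 3
G(11) = mex{2,2,1,1,0} = 3
G(12) = mex{3,2,1,1,1} = 0
G(13) = mex{3,3,2,1,1} = 0
G(14) = mex{3,3,2,2,1} = 0
G(15) = mex{0,3,2,2,2} = 1
G(16) = mex{0,0,3,2,2} = 1
G(17) = mex{0,0,3,3,2} = 1
G(18) = mex{1,0,3,3,3} = 2
G(19) = mex{1,1,0,3,3} = 2
G(20) = mex{1,1,0,0,3} = 2
G(21) = mex{2,1,0,0,0} = 3
G(22) = mex{2,2,1,0,0} = 3
G(23) = mex{2,2,1,1,0} = 3
G(24) = mex{3,2,1,1,1} = 0
G(25) = mex{3,3,2,1,1} = 0
G(n+12) = G(n) holds for n = 0,…,8 (a full window of length max(S) = 9), so the sequence is purely periodic with period 12.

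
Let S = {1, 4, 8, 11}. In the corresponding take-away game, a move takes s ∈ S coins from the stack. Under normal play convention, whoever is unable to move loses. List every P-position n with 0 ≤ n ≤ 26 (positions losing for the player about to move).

n :  0  1  2  3  4  5  6  7  8  9 10 11 12 13 14 15 16 17 18 19 20 21 22 23 24 25 26
G :  0  1  0  1  2  0  1  0  1  2  3  2  0  1  0  1  2  0  1  0  1  2  3  2  0  1  0
P-positions are exactly the n with G(n) = 0.

0, 2, 5, 7, 12, 14, 17, 19, 24, 26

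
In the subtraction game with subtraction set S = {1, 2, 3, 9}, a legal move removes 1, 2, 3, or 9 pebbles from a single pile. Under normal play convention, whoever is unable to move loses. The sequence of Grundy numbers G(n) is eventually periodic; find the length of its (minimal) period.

G(0) = 0
G(1) = mex{0} = 1
G(2) = mex{1,0} = 2
G(3) = mex{2,1,0} = 3
G(4) = mex{3,2,1} = 0
G(5) = mex{0,3,2} = 1
G(6) = mex{1,0,3} = 2
G(7) = mex{2,1,0} = 3
G(8) = mex{3,2,1} = 0
G(9) = mex{0,3,2,0} = 1
G(10) = mex{1,0,3,1} = 2
G(11) = mex{2,1,0,2} = 3
G(12) = mex{3,2,1,3} = 0
G(13) = mex{0,3,2,0} = 1
G(14) = mex{1,0,3,1} = 2
G(n+4) = G(n) holds for n = 0,…,8 (a full window of length max(S) = 9), so the sequence is purely periodic with period 4.

4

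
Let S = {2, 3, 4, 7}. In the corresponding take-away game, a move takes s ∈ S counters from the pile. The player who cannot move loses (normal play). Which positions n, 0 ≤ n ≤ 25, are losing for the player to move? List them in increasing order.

0, 1, 6, 11, 12, 17, 22, 23

G(0) = 0
G(1) = mex{} = 0
G(2) = mex{0} = 1
G(3) = mex{0,0} = 1
G(4) = mex{1,0,0} = 2
G(5) = mex{1,1,0} = 2
G(6) = mex{2,1,1} = 0
G(7) = mex{2,2,1,0} = 3
G(8) = mex{0,2,2,0} = 1
G(9) = mex{3,0,2,1} = 4
G(10) = mex{1,3,0,1} = 2
G(11) = mex{4,1,3,2} = 0
G(12) = mex{2,4,1,2} = 0
G(13) = mex{0,2,4,0} = 1
G(14) = mex{0,0,2,3} = 1
G(15) = mex{1,0,0,1} = 2
G(16) = mex{1,1,0,4} = 2
G(17) = mex{2,1,1,2} = 0
G(18) = mex{2,2,1,0} = 3
G(19) = mex{0,2,2,0} = 1
G(20) = mex{3,0,2,1} = 4
G(21) = mex{1,3,0,1} = 2
G(22) = mex{4,1,3,2} = 0
G(23) = mex{2,4,1,2} = 0
G(24) = mex{0,2,4,0} = 1
G(25) = mex{0,0,2,3} = 1
P-positions are exactly the n with G(n) = 0.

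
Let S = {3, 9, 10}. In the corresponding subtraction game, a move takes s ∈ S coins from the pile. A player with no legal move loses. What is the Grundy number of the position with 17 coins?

n :  0  1  2  3  4  5  6  7  8  9 10 11 12 13 14 15 16 17
G :  0  0  0  1  1  1  0  0  0  1  1  1  2  0  0  3  1  1

1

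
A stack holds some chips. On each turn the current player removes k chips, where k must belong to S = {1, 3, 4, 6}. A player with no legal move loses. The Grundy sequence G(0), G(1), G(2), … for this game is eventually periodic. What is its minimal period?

7

n :  0  1  2  3  4  5  6  7  8  9 10 11 12 13 14 15
G :  0  1  0  1  2  3  2  0  1  0  1  2  3  2  0  1
G(n+7) = G(n) holds for n = 0,…,5 (a full window of length max(S) = 6), so the sequence is purely periodic with period 7.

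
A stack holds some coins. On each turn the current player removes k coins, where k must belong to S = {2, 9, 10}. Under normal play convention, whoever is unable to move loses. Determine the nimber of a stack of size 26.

G(0) = 0
G(1) = mex{} = 0
G(2) = mex{0} = 1
G(3) = mex{0} = 1
G(4) = mex{1} = 0
G(5) = mex{1} = 0
G(6) = mex{0} = 1
G(7) = mex{0} = 1
G(8) = mex{1} = 0
G(9) = mex{1,0} = 2
G(10) = mex{0,0,0} = 1
G(11) = mex{2,1,0} = 3
G(12) = mex{1,1,1} = 0
G(13) = mex{3,0,1} = 2
G(14) = mex{0,0,0} = 1
G(15) = mex{2,1,0} = 3
G(16) = mex{1,1,1} = 0
G(17) = mex{3,0,1} = 2
G(18) = mex{0,2,0} = 1
G(19) = mex{2,1,2} = 0
G(20) = mex{1,3,1} = 0
G(21) = mex{0,0,3} = 1
G(22) = mex{0,2,0} = 1
G(23) = mex{1,1,2} = 0
G(24) = mex{1,3,1} = 0
G(25) = mex{0,0,3} = 1
G(26) = mex{0,2,0} = 1

1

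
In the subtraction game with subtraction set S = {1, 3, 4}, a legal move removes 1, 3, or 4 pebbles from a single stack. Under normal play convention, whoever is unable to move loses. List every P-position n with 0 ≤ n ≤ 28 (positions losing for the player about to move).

n :  0  1  2  3  4  5  6  7  8  9 10 11 12 13 14 15 16 17 18 19 20 21 22 23 24 25 26 27 28
G :  0  1  0  1  2  3  2  0  1  0  1  2  3  2  0  1  0  1  2  3  2  0  1  0  1  2  3  2  0
P-positions are exactly the n with G(n) = 0.

0, 2, 7, 9, 14, 16, 21, 23, 28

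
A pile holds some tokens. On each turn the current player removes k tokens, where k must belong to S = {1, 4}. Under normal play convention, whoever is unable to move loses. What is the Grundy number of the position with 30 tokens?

0

n :  0  1  2  3  4  5  6  7  8  9 10 11 12 13 14 15 16 17 18 19 20 21 22 23 24 25 26 27 28 29 30
G :  0  1  0  1  2  0  1  0  1  2  0  1  0  1  2  0  1  0  1  2  0  1  0  1  2  0  1  0  1  2  0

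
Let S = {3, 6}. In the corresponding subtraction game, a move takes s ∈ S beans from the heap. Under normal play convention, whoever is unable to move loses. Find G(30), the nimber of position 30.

G(0) = 0
G(1) = mex{} = 0
G(2) = mex{} = 0
G(3) = mex{0} = 1
G(4) = mex{0} = 1
G(5) = mex{0} = 1
G(6) = mex{1,0} = 2
G(7) = mex{1,0} = 2
G(8) = mex{1,0} = 2
G(9) = mex{2,1} = 0
G(10) = mex{2,1} = 0
G(11) = mex{2,1} = 0
G(12) = mex{0,2} = 1
G(13) = mex{0,2} = 1
G(14) = mex{0,2} = 1
G(15) = mex{1,0} = 2
G(16) = mex{1,0} = 2
G(17) = mex{1,0} = 2
G(18) = mex{2,1} = 0
G(19) = mex{2,1} = 0
G(20) = mex{2,1} = 0
G(21) = mex{0,2} = 1
G(22) = mex{0,2} = 1
G(23) = mex{0,2} = 1
G(24) = mex{1,0} = 2
G(25) = mex{1,0} = 2
G(26) = mex{1,0} = 2
G(27) = mex{2,1} = 0
G(28) = mex{2,1} = 0
G(29) = mex{2,1} = 0
G(30) = mex{0,2} = 1

1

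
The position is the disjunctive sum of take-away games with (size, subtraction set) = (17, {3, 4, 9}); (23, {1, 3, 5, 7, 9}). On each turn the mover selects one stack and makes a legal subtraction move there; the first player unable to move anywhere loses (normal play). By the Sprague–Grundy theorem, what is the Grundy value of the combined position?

Stack A, S = {3, 4, 9}:
n :  0  1  2  3  4  5  6  7  8  9 10 11 12 13 14 15 16 17
G :  0  0  0  1  1  1  2  0  0  3  1  1  2  0  0  0  1  1
G_A(17) = 1.
Stack B, S = {1, 3, 5, 7, 9}:
G(0) = 0
G(1) = mex{0} = 1
G(2) = mex{1} = 0
G(3) = mex{0,0} = 1
G(4) = mex{1,1} = 0
G(5) = mex{0,0,0} = 1
G(6) = mex{1,1,1} = 0
G(7) = mex{0,0,0,0} = 1
G(8) = mex{1,1,1,1} = 0
G(9) = mex{0,0,0,0,0} = 1
G(10) = mex{1,1,1,1,1} = 0
G(11) = mex{0,0,0,0,0} = 1
G(12) = mex{1,1,1,1,1} = 0
G(13) = mex{0,0,0,0,0} = 1
G(14) = mex{1,1,1,1,1} = 0
G(15) = mex{0,0,0,0,0} = 1
G(16) = mex{1,1,1,1,1} = 0
G(17) = mex{0,0,0,0,0} = 1
G(18) = mex{1,1,1,1,1} = 0
G(19) = mex{0,0,0,0,0} = 1
G(20) = mex{1,1,1,1,1} = 0
G(21) = mex{0,0,0,0,0} = 1
G(22) = mex{1,1,1,1,1} = 0
G(23) = mex{0,0,0,0,0} = 1
G_B(23) = 1.
Combined Grundy value = 1 ⊕ 1 = 0.

0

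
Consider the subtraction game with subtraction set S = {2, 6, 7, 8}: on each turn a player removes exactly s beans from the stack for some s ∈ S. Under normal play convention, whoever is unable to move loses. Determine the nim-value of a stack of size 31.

G(0) = 0
G(1) = mex{} = 0
G(2) = mex{0} = 1
G(3) = mex{0} = 1
G(4) = mex{1} = 0
G(5) = mex{1} = 0
G(6) = mex{0,0} = 1
G(7) = mex{0,0,0} = 1
G(8) = mex{1,1,0,0} = 2
G(9) = mex{1,1,1,0} = 2
G(10) = mex{2,0,1,1} = 3
G(11) = mex{2,0,0,1} = 3
G(12) = mex{3,1,0,0} = 2
G(13) = mex{3,1,1,0} = 2
G(14) = mex{2,2,1,1} = 0
G(15) = mex{2,2,2,1} = 0
G(16) = mex{0,3,2,2} = 1
G(17) = mex{0,3,3,2} = 1
G(18) = mex{1,2,3,3} = 0
G(19) = mex{1,2,2,3} = 0
G(20) = mex{0,0,2,2} = 1
G(21) = mex{0,0,0,2} = 1
G(22) = mex{1,1,0,0} = 2
G(23) = mex{1,1,1,0} = 2
G(24) = mex{2,0,1,1} = 3
G(25) = mex{2,0,0,1} = 3
G(26) = mex{3,1,0,0} = 2
G(27) = mex{3,1,1,0} = 2
G(28) = mex{2,2,1,1} = 0
G(29) = mex{2,2,2,1} = 0
G(30) = mex{0,3,2,2} = 1
G(31) = mex{0,3,3,2} = 1

1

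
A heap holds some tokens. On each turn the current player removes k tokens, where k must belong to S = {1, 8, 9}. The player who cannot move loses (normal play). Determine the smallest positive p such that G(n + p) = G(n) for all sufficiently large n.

G(0) = 0
G(1) = mex{0} = 1
G(2) = mex{1} = 0
G(3) = mex{0} = 1
G(4) = mex{1} = 0
G(5) = mex{0} = 1
G(6) = mex{1} = 0
G(7) = mex{0} = 1
G(8) = mex{1,0} = 2
G(9) = mex{2,1,0} = 3
G(10) = mex{3,0,1} = 2
G(11) = mex{2,1,0} = 3
G(12) = mex{3,0,1} = 2
G(13) = mex{2,1,0} = 3
G(14) = mex{3,0,1} = 2
G(15) = mex{2,1,0} = 3
G(16) = mex{3,2,1} = 0
G(17) = mex{0,3,2} = 1
G(18) = mex{1,2,3} = 0
G(19) = mex{0,3,2} = 1
G(20) = mex{1,2,3} = 0
G(21) = mex{0,3,2} = 1
G(22) = mex{1,2,3} = 0
G(23) = mex{0,3,2} = 1
G(24) = mex{1,0,3} = 2
G(25) = mex{2,1,0} = 3
G(26) = mex{3,0,1} = 2
G(27) = mex{2,1,0} = 3
G(28) = mex{3,0,1} = 2
G(29) = mex{2,1,0} = 3
G(30) = mex{3,0,1} = 2
G(31) = mex{2,1,0} = 3
G(32) = mex{3,2,1} = 0
G(33) = mex{0,3,2} = 1
G(n+16) = G(n) holds for n = 0,…,8 (a full window of length max(S) = 9), so the sequence is purely periodic with period 16.

16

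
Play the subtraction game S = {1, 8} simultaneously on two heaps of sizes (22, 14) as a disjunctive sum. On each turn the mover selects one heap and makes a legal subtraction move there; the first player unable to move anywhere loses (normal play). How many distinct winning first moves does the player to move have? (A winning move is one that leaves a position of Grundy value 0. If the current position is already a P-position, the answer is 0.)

All heaps use S = {1, 8}:
n :  0  1  2  3  4  5  6  7  8  9 10 11 12 13 14 15 16 17 18 19 20 21 22
G :  0  1  0  1  0  1  0  1  2  0  1  0  1  0  1  0  1  2  0  1  0  1  0
Heap A: G(22) = 0.
Heap B: G(14) = 1.
Combined Grundy value = 0 ⊕ 1 = 1.
A winning move leaves total XOR = 0, i.e. changes one component's Grundy value g to g ⊕ X where X is the current total.
Heap A: need g' = 0⊕1 = 1. Options: 22−1→G=1, 22−8→G=1. Hits: 2.
Heap B: need g' = 1⊕1 = 0. Options: 14−1→G=0, 14−8→G=0. Hits: 2.

4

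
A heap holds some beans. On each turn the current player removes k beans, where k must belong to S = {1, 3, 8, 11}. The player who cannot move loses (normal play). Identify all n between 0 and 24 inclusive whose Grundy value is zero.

n :  0  1  2  3  4  5  6  7  8  9 10 11 12 13 14 15 16 17 18 19 20 21 22 23 24
G :  0  1  0  1  0  1  0  1  2  3  2  3  2  3  2  3  0  1  0  1  0  1  0  1  2
P-positions are exactly the n with G(n) = 0.

0, 2, 4, 6, 16, 18, 20, 22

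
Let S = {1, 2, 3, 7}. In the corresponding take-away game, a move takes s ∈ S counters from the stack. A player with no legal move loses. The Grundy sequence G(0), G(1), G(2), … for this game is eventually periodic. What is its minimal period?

G(0) = 0
G(1) = mex{0} = 1
G(2) = mex{1,0} = 2
G(3) = mex{2,1,0} = 3
G(4) = mex{3,2,1} = 0
G(5) = mex{0,3,2} = 1
G(6) = mex{1,0,3} = 2
G(7) = mex{2,1,0,0} = 3
G(8) = mex{3,2,1,1} = 0
G(9) = mex{0,3,2,2} = 1
G(10) = mex{1,0,3,3} = 2
G(11) = mex{2,1,0,0} = 3
G(12) = mex{3,2,1,1} = 0
G(13) = mex{0,3,2,2} = 1
G(14) = mex{1,0,3,3} = 2
G(n+4) = G(n) holds for n = 0,…,6 (a full window of length max(S) = 7), so the sequence is purely periodic with period 4.

4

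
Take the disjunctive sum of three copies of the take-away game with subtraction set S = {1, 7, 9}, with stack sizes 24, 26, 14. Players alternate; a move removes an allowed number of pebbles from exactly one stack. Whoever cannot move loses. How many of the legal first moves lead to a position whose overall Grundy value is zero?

0

All stacks use S = {1, 7, 9}:
G(0) = 0
G(1) = mex{0} = 1
G(2) = mex{1} = 0
G(3) = mex{0} = 1
G(4) = mex{1} = 0
G(5) = mex{0} = 1
G(6) = mex{1} = 0
G(7) = mex{0,0} = 1
G(8) = mex{1,1} = 0
G(9) = mex{0,0,0} = 1
G(10) = mex{1,1,1} = 0
G(11) = mex{0,0,0} = 1
G(12) = mex{1,1,1} = 0
G(13) = mex{0,0,0} = 1
G(14) = mex{1,1,1} = 0
G(15) = mex{0,0,0} = 1
G(16) = mex{1,1,1} = 0
G(17) = mex{0,0,0} = 1
G(18) = mex{1,1,1} = 0
G(19) = mex{0,0,0} = 1
G(20) = mex{1,1,1} = 0
G(21) = mex{0,0,0} = 1
G(22) = mex{1,1,1} = 0
G(23) = mex{0,0,0} = 1
G(24) = mex{1,1,1} = 0
G(25) = mex{0,0,0} = 1
G(26) = mex{1,1,1} = 0
Stack A: G(24) = 0.
Stack B: G(26) = 0.
Stack C: G(14) = 0.
Combined Grundy value = 0 ⊕ 0 ⊕ 0 = 0.
A winning move leaves total XOR = 0, i.e. changes one component's Grundy value g to g ⊕ X where X is the current total.
Stack A: target g' = 0⊕0 = 0, but every legal move changes the Grundy value (mex property), so 0 moves.
Stack B: target g' = 0⊕0 = 0, but every legal move changes the Grundy value (mex property), so 0 moves.
Stack C: target g' = 0⊕0 = 0, but every legal move changes the Grundy value (mex property), so 0 moves.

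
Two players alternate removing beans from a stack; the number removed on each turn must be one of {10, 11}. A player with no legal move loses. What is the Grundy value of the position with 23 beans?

n :  0  1  2  3  4  5  6  7  8  9 10 11 12 13 14 15 16 17 18 19 20 21 22 23
G :  0  0  0  0  0  0  0  0  0  0  1  1  1  1  1  1  1  1  1  1  2  0  0  0

0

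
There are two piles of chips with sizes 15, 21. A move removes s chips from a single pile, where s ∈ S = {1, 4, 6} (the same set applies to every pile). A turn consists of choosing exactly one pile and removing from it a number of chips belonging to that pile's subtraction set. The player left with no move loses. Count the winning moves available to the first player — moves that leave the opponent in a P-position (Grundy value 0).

4

All piles use S = {1, 4, 6}:
n :  0  1  2  3  4  5  6  7  8  9 10 11 12 13 14 15 16 17 18 19 20 21
G :  0  1  0  1  2  0  1  0  1  2  0  1  0  1  2  0  1  0  1  2  0  1
Pile A: G(15) = 0.
Pile B: G(21) = 1.
Combined Grundy value = 0 ⊕ 1 = 1.
A winning move leaves total XOR = 0, i.e. changes one component's Grundy value g to g ⊕ X where X is the current total.
Pile A: need g' = 0⊕1 = 1. Options: 15−1→G=2, 15−4→G=1, 15−6→G=2. Hits: 1.
Pile B: need g' = 1⊕1 = 0. Options: 21−1→G=0, 21−4→G=0, 21−6→G=0. Hits: 3.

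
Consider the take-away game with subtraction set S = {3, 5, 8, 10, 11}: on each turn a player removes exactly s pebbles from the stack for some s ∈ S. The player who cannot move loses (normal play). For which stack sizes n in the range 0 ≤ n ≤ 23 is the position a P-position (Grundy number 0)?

0, 1, 2, 14, 15, 16

n :  0  1  2  3  4  5  6  7  8  9 10 11 12 13 14 15 16 17 18 19 20 21 22 23
G :  0  0  0  1  1  1  2  2  2  3  3  3  4  4  0  0  0  1  1  1  2  2  2  3
P-positions are exactly the n with G(n) = 0.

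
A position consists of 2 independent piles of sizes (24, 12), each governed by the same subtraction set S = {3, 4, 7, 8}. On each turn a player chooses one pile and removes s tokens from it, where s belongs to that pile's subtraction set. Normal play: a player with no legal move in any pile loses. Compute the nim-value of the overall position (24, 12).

All piles use S = {3, 4, 7, 8}:
G(0) = 0
G(1) = mex{} = 0
G(2) = mex{} = 0
G(3) = mex{0} = 1
G(4) = mex{0,0} = 1
G(5) = mex{0,0} = 1
G(6) = mex{1,0} = 2
G(7) = mex{1,1,0} = 2
G(8) = mex{1,1,0,0} = 2
G(9) = mex{2,1,0,0} = 3
G(10) = mex{2,2,1,0} = 3
G(11) = mex{2,2,1,1} = 0
G(12) = mex{3,2,1,1} = 0
G(13) = mex{3,3,2,1} = 0
G(14) = mex{0,3,2,2} = 1
G(15) = mex{0,0,2,2} = 1
G(16) = mex{0,0,3,2} = 1
G(17) = mex{1,0,3,3} = 2
G(18) = mex{1,1,0,3} = 2
G(19) = mex{1,1,0,0} = 2
G(20) = mex{2,1,0,0} = 3
G(21) = mex{2,2,1,0} = 3
G(22) = mex{2,2,1,1} = 0
G(23) = mex{3,2,1,1} = 0
G(24) = mex{3,3,2,1} = 0
Pile A: G(24) = 0.
Pile B: G(12) = 0.
Combined Grundy value = 0 ⊕ 0 = 0.

0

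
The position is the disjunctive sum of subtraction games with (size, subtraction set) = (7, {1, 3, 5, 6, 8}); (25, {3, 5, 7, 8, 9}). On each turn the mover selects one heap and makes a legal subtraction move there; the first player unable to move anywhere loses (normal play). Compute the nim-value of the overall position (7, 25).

Heap A, S = {1, 3, 5, 6, 8}:
n : 0 1 2 3 4 5 6 7
G : 0 1 0 1 0 1 2 3
G_A(7) = 3.
Heap B, S = {3, 5, 7, 8, 9}:
n :  0  1  2  3  4  5  6  7  8  9 10 11 12 13 14 15 16 17 18 19 20 21 22 23 24 25
G :  0  0  0  1  1  1  2  2  2  3  3  3  0  0  0  1  1  1  2  2  2  3  3  3  0  0
G_B(25) = 0.
Combined Grundy value = 3 ⊕ 0 = 3.

3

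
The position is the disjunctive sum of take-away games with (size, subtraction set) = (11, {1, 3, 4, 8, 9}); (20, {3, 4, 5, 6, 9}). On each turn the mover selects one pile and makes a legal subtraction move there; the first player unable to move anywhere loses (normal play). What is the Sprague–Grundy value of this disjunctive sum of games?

0

Pile A, S = {1, 3, 4, 8, 9}:
n :  0  1  2  3  4  5  6  7  8  9 10 11
G :  0  1  0  1  2  3  2  0  1  4  3  2
G_A(11) = 2.
Pile B, S = {3, 4, 5, 6, 9}:
n :  0  1  2  3  4  5  6  7  8  9 10 11 12 13 14 15 16 17 18 19 20
G :  0  0  0  1  1  1  2  2  2  3  3  3  0  0  0  1  1  1  2  2  2
G_B(20) = 2.
Combined Grundy value = 2 ⊕ 2 = 0.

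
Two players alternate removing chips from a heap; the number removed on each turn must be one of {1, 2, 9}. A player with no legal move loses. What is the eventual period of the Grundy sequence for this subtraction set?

G(0) = 0
G(1) = mex{0} = 1
G(2) = mex{1,0} = 2
G(3) = mex{2,1} = 0
G(4) = mex{0,2} = 1
G(5) = mex{1,0} = 2
G(6) = mex{2,1} = 0
G(7) = mex{0,2} = 1
G(8) = mex{1,0} = 2
G(9) = mex{2,1,0} = 3
G(10) = mex{3,2,1} = 0
G(11) = mex{0,3,2} = 1
G(12) = mex{1,0,0} = 2
G(13) = mex{2,1,1} = 0
G(14) = mex{0,2,2} = 1
G(15) = mex{1,0,0} = 2
G(16) = mex{2,1,1} = 0
G(17) = mex{0,2,2} = 1
G(18) = mex{1,0,3} = 2
G(19) = mex{2,1,0} = 3
G(20) = mex{3,2,1} = 0
G(21) = mex{0,3,2} = 1
G(n+10) = G(n) holds for n = 0,…,8 (a full window of length max(S) = 9), so the sequence is purely periodic with period 10.

10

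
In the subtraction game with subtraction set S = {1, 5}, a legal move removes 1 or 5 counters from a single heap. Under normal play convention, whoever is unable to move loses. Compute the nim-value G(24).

0

G(0) = 0
G(1) = mex{0} = 1
G(2) = mex{1} = 0
G(3) = mex{0} = 1
G(4) = mex{1} = 0
G(5) = mex{0,0} = 1
G(6) = mex{1,1} = 0
G(7) = mex{0,0} = 1
G(8) = mex{1,1} = 0
G(9) = mex{0,0} = 1
G(10) = mex{1,1} = 0
G(11) = mex{0,0} = 1
G(12) = mex{1,1} = 0
G(13) = mex{0,0} = 1
G(14) = mex{1,1} = 0
G(15) = mex{0,0} = 1
G(16) = mex{1,1} = 0
G(17) = mex{0,0} = 1
G(18) = mex{1,1} = 0
G(19) = mex{0,0} = 1
G(20) = mex{1,1} = 0
G(21) = mex{0,0} = 1
G(22) = mex{1,1} = 0
G(23) = mex{0,0} = 1
G(24) = mex{1,1} = 0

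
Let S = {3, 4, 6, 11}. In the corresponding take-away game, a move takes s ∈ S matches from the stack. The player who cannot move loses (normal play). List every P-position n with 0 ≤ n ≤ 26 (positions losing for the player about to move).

n :  0  1  2  3  4  5  6  7  8  9 10 11 12 13 14 15 16 17 18 19 20 21 22 23 24 25 26
G :  0  0  0  1  1  1  2  2  2  0  0  3  1  1  4  2  2  0  0  0  1  1  1  2  2  2  0
P-positions are exactly the n with G(n) = 0.

0, 1, 2, 9, 10, 17, 18, 19, 26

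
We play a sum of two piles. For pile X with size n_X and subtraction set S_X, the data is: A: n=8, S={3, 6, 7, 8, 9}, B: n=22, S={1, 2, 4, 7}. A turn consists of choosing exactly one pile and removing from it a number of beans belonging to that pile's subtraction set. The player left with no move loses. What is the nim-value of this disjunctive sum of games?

Pile A, S = {3, 6, 7, 8, 9}:
n : 0 1 2 3 4 5 6 7 8
G : 0 0 0 1 1 1 2 2 2
G_A(8) = 2.
Pile B, S = {1, 2, 4, 7}:
n :  0  1  2  3  4  5  6  7  8  9 10 11 12 13 14 15 16 17 18 19 20 21 22
G :  0  1  2  0  1  2  0  1  2  0  1  2  0  1  2  0  1  2  0  1  2  0  1
G_B(22) = 1.
Combined Grundy value = 2 ⊕ 1 = 3.

3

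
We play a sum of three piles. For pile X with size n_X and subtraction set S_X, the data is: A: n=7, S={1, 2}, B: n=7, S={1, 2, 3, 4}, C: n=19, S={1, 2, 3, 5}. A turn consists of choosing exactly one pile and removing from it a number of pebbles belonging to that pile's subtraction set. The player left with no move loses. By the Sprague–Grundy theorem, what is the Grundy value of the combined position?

0

Pile A, S = {1, 2}:
n : 0 1 2 3 4 5 6 7
G : 0 1 2 0 1 2 0 1
G_A(7) = 1.
Pile B, S = {1, 2, 3, 4}:
n : 0 1 2 3 4 5 6 7
G : 0 1 2 3 4 0 1 2
G_B(7) = 2.
Pile C, S = {1, 2, 3, 5}:
G(0) = 0
G(1) = mex{0} = 1
G(2) = mex{1,0} = 2
G(3) = mex{2,1,0} = 3
G(4) = mex{3,2,1} = 0
G(5) = mex{0,3,2,0} = 1
G(6) = mex{1,0,3,1} = 2
G(7) = mex{2,1,0,2} = 3
G(8) = mex{3,2,1,3} = 0
G(9) = mex{0,3,2,0} = 1
G(10) = mex{1,0,3,1} = 2
G(11) = mex{2,1,0,2} = 3
G(12) = mex{3,2,1,3} = 0
G(13) = mex{0,3,2,0} = 1
G(14) = mex{1,0,3,1} = 2
G(15) = mex{2,1,0,2} = 3
G(16) = mex{3,2,1,3} = 0
G(17) = mex{0,3,2,0} = 1
G(18) = mex{1,0,3,1} = 2
G(19) = mex{2,1,0,2} = 3
G_C(19) = 3.
Combined Grundy value = 1 ⊕ 2 ⊕ 3 = 0.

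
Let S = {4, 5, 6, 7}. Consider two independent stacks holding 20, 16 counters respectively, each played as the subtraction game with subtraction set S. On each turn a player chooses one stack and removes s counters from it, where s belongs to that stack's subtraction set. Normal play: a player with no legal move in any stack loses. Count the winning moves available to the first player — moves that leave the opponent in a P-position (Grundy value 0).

All stacks use S = {4, 5, 6, 7}:
n :  0  1  2  3  4  5  6  7  8  9 10 11 12 13 14 15 16 17 18 19 20
G :  0  0  0  0  1  1  1  1  2  2  2  0  0  0  0  1  1  1  1  2  2
Stack A: G(20) = 2.
Stack B: G(16) = 1.
Combined Grundy value = 2 ⊕ 1 = 3.
A winning move leaves total XOR = 0, i.e. changes one component's Grundy value g to g ⊕ X where X is the current total.
Stack A: need g' = 2⊕3 = 1. Options: 20−4→G=1, 20−5→G=1, 20−6→G=0, 20−7→G=0. Hits: 2.
Stack B: need g' = 1⊕3 = 2. Options: 16−4→G=0, 16−5→G=0, 16−6→G=2, 16−7→G=2. Hits: 2.

4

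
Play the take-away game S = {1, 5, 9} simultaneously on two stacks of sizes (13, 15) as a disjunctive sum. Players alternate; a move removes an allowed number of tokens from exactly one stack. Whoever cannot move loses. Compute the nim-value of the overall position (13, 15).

0

All stacks use S = {1, 5, 9}:
G(0) = 0
G(1) = mex{0} = 1
G(2) = mex{1} = 0
G(3) = mex{0} = 1
G(4) = mex{1} = 0
G(5) = mex{0,0} = 1
G(6) = mex{1,1} = 0
G(7) = mex{0,0} = 1
G(8) = mex{1,1} = 0
G(9) = mex{0,0,0} = 1
G(10) = mex{1,1,1} = 0
G(11) = mex{0,0,0} = 1
G(12) = mex{1,1,1} = 0
G(13) = mex{0,0,0} = 1
G(14) = mex{1,1,1} = 0
G(15) = mex{0,0,0} = 1
Stack A: G(13) = 1.
Stack B: G(15) = 1.
Combined Grundy value = 1 ⊕ 1 = 0.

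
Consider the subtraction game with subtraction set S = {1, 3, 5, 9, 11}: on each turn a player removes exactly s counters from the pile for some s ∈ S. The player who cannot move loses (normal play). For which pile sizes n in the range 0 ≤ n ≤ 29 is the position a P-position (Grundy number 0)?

G(0) = 0
G(1) = mex{0} = 1
G(2) = mex{1} = 0
G(3) = mex{0,0} = 1
G(4) = mex{1,1} = 0
G(5) = mex{0,0,0} = 1
G(6) = mex{1,1,1} = 0
G(7) = mex{0,0,0} = 1
G(8) = mex{1,1,1} = 0
G(9) = mex{0,0,0,0} = 1
G(10) = mex{1,1,1,1} = 0
G(11) = mex{0,0,0,0,0} = 1
G(12) = mex{1,1,1,1,1} = 0
G(13) = mex{0,0,0,0,0} = 1
G(14) = mex{1,1,1,1,1} = 0
G(15) = mex{0,0,0,0,0} = 1
G(16) = mex{1,1,1,1,1} = 0
G(17) = mex{0,0,0,0,0} = 1
G(18) = mex{1,1,1,1,1} = 0
G(19) = mex{0,0,0,0,0} = 1
G(20) = mex{1,1,1,1,1} = 0
G(21) = mex{0,0,0,0,0} = 1
G(22) = mex{1,1,1,1,1} = 0
G(23) = mex{0,0,0,0,0} = 1
G(24) = mex{1,1,1,1,1} = 0
G(25) = mex{0,0,0,0,0} = 1
G(26) = mex{1,1,1,1,1} = 0
G(27) = mex{0,0,0,0,0} = 1
G(28) = mex{1,1,1,1,1} = 0
G(29) = mex{0,0,0,0,0} = 1
P-positions are exactly the n with G(n) = 0.

0, 2, 4, 6, 8, 10, 12, 14, 16, 18, 20, 22, 24, 26, 28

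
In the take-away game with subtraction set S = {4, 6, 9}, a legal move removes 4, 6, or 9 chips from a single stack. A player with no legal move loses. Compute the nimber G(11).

2

G(0) = 0
G(1) = mex{} = 0
G(2) = mex{} = 0
G(3) = mex{} = 0
G(4) = mex{0} = 1
G(5) = mex{0} = 1
G(6) = mex{0,0} = 1
G(7) = mex{0,0} = 1
G(8) = mex{1,0} = 2
G(9) = mex{1,0,0} = 2
G(10) = mex{1,1,0} = 2
G(11) = mex{1,1,0} = 2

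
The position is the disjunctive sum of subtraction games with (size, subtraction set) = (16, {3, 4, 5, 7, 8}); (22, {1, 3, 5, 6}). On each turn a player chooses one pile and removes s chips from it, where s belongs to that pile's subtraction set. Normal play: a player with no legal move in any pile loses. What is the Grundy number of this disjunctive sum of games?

Pile A, S = {3, 4, 5, 7, 8}:
n :  0  1  2  3  4  5  6  7  8  9 10 11 12 13 14 15 16
G :  0  0  0  1  1  1  2  2  2  3  3  0  0  0  1  1  1
G_A(16) = 1.
Pile B, S = {1, 3, 5, 6}:
G(0) = 0
G(1) = mex{0} = 1
G(2) = mex{1} = 0
G(3) = mex{0,0} = 1
G(4) = mex{1,1} = 0
G(5) = mex{0,0,0} = 1
G(6) = mex{1,1,1,0} = 2
G(7) = mex{2,0,0,1} = 3
G(8) = mex{3,1,1,0} = 2
G(9) = mex{2,2,0,1} = 3
G(10) = mex{3,3,1,0} = 2
G(11) = mex{2,2,2,1} = 0
G(12) = mex{0,3,3,2} = 1
G(13) = mex{1,2,2,3} = 0
G(14) = mex{0,0,3,2} = 1
G(15) = mex{1,1,2,3} = 0
G(16) = mex{0,0,0,2} = 1
G(17) = mex{1,1,1,0} = 2
G(18) = mex{2,0,0,1} = 3
G(19) = mex{3,1,1,0} = 2
G(20) = mex{2,2,0,1} = 3
G(21) = mex{3,3,1,0} = 2
G(22) = mex{2,2,2,1} = 0
G_B(22) = 0.
Combined Grundy value = 1 ⊕ 0 = 1.

1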